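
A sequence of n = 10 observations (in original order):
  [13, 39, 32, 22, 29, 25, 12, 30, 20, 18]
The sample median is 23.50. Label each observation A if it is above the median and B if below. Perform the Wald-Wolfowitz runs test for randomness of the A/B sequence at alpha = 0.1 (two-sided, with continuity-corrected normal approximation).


Step 1: Compute median = 23.50; label A = above, B = below.
Labels in order: BAABAABABB  (n_A = 5, n_B = 5)
Step 2: Count runs R = 7.
Step 3: Under H0 (random ordering), E[R] = 2*n_A*n_B/(n_A+n_B) + 1 = 2*5*5/10 + 1 = 6.0000.
        Var[R] = 2*n_A*n_B*(2*n_A*n_B - n_A - n_B) / ((n_A+n_B)^2 * (n_A+n_B-1)) = 2000/900 = 2.2222.
        SD[R] = 1.4907.
Step 4: Continuity-corrected z = (R - 0.5 - E[R]) / SD[R] = (7 - 0.5 - 6.0000) / 1.4907 = 0.3354.
Step 5: Two-sided p-value via normal approximation = 2*(1 - Phi(|z|)) = 0.737316.
Step 6: alpha = 0.1. fail to reject H0.

R = 7, z = 0.3354, p = 0.737316, fail to reject H0.


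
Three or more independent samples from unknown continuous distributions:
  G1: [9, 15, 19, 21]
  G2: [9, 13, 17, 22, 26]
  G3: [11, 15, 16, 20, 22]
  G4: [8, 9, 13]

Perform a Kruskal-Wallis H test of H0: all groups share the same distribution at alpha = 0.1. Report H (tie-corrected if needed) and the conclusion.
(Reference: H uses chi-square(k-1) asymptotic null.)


Step 1: Combine all N = 17 observations and assign midranks.
sorted (value, group, rank): (8,G4,1), (9,G1,3), (9,G2,3), (9,G4,3), (11,G3,5), (13,G2,6.5), (13,G4,6.5), (15,G1,8.5), (15,G3,8.5), (16,G3,10), (17,G2,11), (19,G1,12), (20,G3,13), (21,G1,14), (22,G2,15.5), (22,G3,15.5), (26,G2,17)
Step 2: Sum ranks within each group.
R_1 = 37.5 (n_1 = 4)
R_2 = 53 (n_2 = 5)
R_3 = 52 (n_3 = 5)
R_4 = 10.5 (n_4 = 3)
Step 3: H = 12/(N(N+1)) * sum(R_i^2/n_i) - 3(N+1)
     = 12/(17*18) * (37.5^2/4 + 53^2/5 + 52^2/5 + 10.5^2/3) - 3*18
     = 0.039216 * 1490.91 - 54
     = 4.467157.
Step 4: Ties present; correction factor C = 1 - 42/(17^3 - 17) = 0.991422. Corrected H = 4.467157 / 0.991422 = 4.505810.
Step 5: Under H0, H ~ chi^2(3); p-value = 0.211773.
Step 6: alpha = 0.1. fail to reject H0.

H = 4.5058, df = 3, p = 0.211773, fail to reject H0.


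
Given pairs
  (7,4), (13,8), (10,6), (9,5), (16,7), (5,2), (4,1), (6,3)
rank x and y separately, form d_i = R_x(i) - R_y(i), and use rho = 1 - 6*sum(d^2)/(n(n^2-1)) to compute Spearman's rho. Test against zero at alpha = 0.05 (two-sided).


Step 1: Rank x and y separately (midranks; no ties here).
rank(x): 7->4, 13->7, 10->6, 9->5, 16->8, 5->2, 4->1, 6->3
rank(y): 4->4, 8->8, 6->6, 5->5, 7->7, 2->2, 1->1, 3->3
Step 2: d_i = R_x(i) - R_y(i); compute d_i^2.
  (4-4)^2=0, (7-8)^2=1, (6-6)^2=0, (5-5)^2=0, (8-7)^2=1, (2-2)^2=0, (1-1)^2=0, (3-3)^2=0
sum(d^2) = 2.
Step 3: rho = 1 - 6*2 / (8*(8^2 - 1)) = 1 - 12/504 = 0.976190.
Step 4: Under H0, t = rho * sqrt((n-2)/(1-rho^2)) = 11.0235 ~ t(6).
Step 5: Two-sided p-value from the t-distribution with 6 df = 0.000033.
Step 6: alpha = 0.05. reject H0.

rho = 0.9762, p = 0.000033, reject H0 at alpha = 0.05.


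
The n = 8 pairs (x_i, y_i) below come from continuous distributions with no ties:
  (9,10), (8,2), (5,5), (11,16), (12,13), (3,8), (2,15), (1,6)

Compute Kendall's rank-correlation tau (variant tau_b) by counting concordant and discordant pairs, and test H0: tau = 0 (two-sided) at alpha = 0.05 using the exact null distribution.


Step 1: Enumerate the 28 unordered pairs (i,j) with i<j and classify each by sign(x_j-x_i) * sign(y_j-y_i).
  (1,2):dx=-1,dy=-8->C; (1,3):dx=-4,dy=-5->C; (1,4):dx=+2,dy=+6->C; (1,5):dx=+3,dy=+3->C
  (1,6):dx=-6,dy=-2->C; (1,7):dx=-7,dy=+5->D; (1,8):dx=-8,dy=-4->C; (2,3):dx=-3,dy=+3->D
  (2,4):dx=+3,dy=+14->C; (2,5):dx=+4,dy=+11->C; (2,6):dx=-5,dy=+6->D; (2,7):dx=-6,dy=+13->D
  (2,8):dx=-7,dy=+4->D; (3,4):dx=+6,dy=+11->C; (3,5):dx=+7,dy=+8->C; (3,6):dx=-2,dy=+3->D
  (3,7):dx=-3,dy=+10->D; (3,8):dx=-4,dy=+1->D; (4,5):dx=+1,dy=-3->D; (4,6):dx=-8,dy=-8->C
  (4,7):dx=-9,dy=-1->C; (4,8):dx=-10,dy=-10->C; (5,6):dx=-9,dy=-5->C; (5,7):dx=-10,dy=+2->D
  (5,8):dx=-11,dy=-7->C; (6,7):dx=-1,dy=+7->D; (6,8):dx=-2,dy=-2->C; (7,8):dx=-1,dy=-9->C
Step 2: C = 17, D = 11, total pairs = 28.
Step 3: tau = (C - D)/(n(n-1)/2) = (17 - 11)/28 = 0.214286.
Step 4: Exact two-sided p-value (enumerate n! = 40320 permutations of y under H0): p = 0.548413.
Step 5: alpha = 0.05. fail to reject H0.

tau_b = 0.2143 (C=17, D=11), p = 0.548413, fail to reject H0.


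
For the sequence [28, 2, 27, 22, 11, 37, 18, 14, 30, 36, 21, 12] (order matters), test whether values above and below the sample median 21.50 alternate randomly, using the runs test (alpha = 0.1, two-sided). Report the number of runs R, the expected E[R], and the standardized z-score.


Step 1: Compute median = 21.50; label A = above, B = below.
Labels in order: ABAABABBAABB  (n_A = 6, n_B = 6)
Step 2: Count runs R = 8.
Step 3: Under H0 (random ordering), E[R] = 2*n_A*n_B/(n_A+n_B) + 1 = 2*6*6/12 + 1 = 7.0000.
        Var[R] = 2*n_A*n_B*(2*n_A*n_B - n_A - n_B) / ((n_A+n_B)^2 * (n_A+n_B-1)) = 4320/1584 = 2.7273.
        SD[R] = 1.6514.
Step 4: Continuity-corrected z = (R - 0.5 - E[R]) / SD[R] = (8 - 0.5 - 7.0000) / 1.6514 = 0.3028.
Step 5: Two-sided p-value via normal approximation = 2*(1 - Phi(|z|)) = 0.762069.
Step 6: alpha = 0.1. fail to reject H0.

R = 8, z = 0.3028, p = 0.762069, fail to reject H0.


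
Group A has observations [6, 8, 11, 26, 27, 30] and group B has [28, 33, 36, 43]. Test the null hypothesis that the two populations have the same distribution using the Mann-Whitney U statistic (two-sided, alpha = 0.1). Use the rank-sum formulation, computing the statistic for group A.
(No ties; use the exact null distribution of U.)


Step 1: Combine and sort all 10 observations; assign midranks.
sorted (value, group): (6,X), (8,X), (11,X), (26,X), (27,X), (28,Y), (30,X), (33,Y), (36,Y), (43,Y)
ranks: 6->1, 8->2, 11->3, 26->4, 27->5, 28->6, 30->7, 33->8, 36->9, 43->10
Step 2: Rank sum for X: R1 = 1 + 2 + 3 + 4 + 5 + 7 = 22.
Step 3: U_X = R1 - n1(n1+1)/2 = 22 - 6*7/2 = 22 - 21 = 1.
       U_Y = n1*n2 - U_X = 24 - 1 = 23.
Step 4: No ties, so the exact null distribution of U (based on enumerating the C(10,6) = 210 equally likely rank assignments) gives the two-sided p-value.
Step 5: p-value = 0.019048; compare to alpha = 0.1. reject H0.

U_X = 1, p = 0.019048, reject H0 at alpha = 0.1.


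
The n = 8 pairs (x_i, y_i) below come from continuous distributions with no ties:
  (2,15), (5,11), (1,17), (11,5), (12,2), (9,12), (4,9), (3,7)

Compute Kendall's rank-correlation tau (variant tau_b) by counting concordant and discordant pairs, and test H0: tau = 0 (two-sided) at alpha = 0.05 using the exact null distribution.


Step 1: Enumerate the 28 unordered pairs (i,j) with i<j and classify each by sign(x_j-x_i) * sign(y_j-y_i).
  (1,2):dx=+3,dy=-4->D; (1,3):dx=-1,dy=+2->D; (1,4):dx=+9,dy=-10->D; (1,5):dx=+10,dy=-13->D
  (1,6):dx=+7,dy=-3->D; (1,7):dx=+2,dy=-6->D; (1,8):dx=+1,dy=-8->D; (2,3):dx=-4,dy=+6->D
  (2,4):dx=+6,dy=-6->D; (2,5):dx=+7,dy=-9->D; (2,6):dx=+4,dy=+1->C; (2,7):dx=-1,dy=-2->C
  (2,8):dx=-2,dy=-4->C; (3,4):dx=+10,dy=-12->D; (3,5):dx=+11,dy=-15->D; (3,6):dx=+8,dy=-5->D
  (3,7):dx=+3,dy=-8->D; (3,8):dx=+2,dy=-10->D; (4,5):dx=+1,dy=-3->D; (4,6):dx=-2,dy=+7->D
  (4,7):dx=-7,dy=+4->D; (4,8):dx=-8,dy=+2->D; (5,6):dx=-3,dy=+10->D; (5,7):dx=-8,dy=+7->D
  (5,8):dx=-9,dy=+5->D; (6,7):dx=-5,dy=-3->C; (6,8):dx=-6,dy=-5->C; (7,8):dx=-1,dy=-2->C
Step 2: C = 6, D = 22, total pairs = 28.
Step 3: tau = (C - D)/(n(n-1)/2) = (6 - 22)/28 = -0.571429.
Step 4: Exact two-sided p-value (enumerate n! = 40320 permutations of y under H0): p = 0.061012.
Step 5: alpha = 0.05. fail to reject H0.

tau_b = -0.5714 (C=6, D=22), p = 0.061012, fail to reject H0.


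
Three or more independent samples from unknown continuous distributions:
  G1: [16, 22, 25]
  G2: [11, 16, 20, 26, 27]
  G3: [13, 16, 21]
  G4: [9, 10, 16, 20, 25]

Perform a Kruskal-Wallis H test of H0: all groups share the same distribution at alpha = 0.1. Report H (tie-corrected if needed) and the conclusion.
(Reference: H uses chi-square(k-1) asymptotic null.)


Step 1: Combine all N = 16 observations and assign midranks.
sorted (value, group, rank): (9,G4,1), (10,G4,2), (11,G2,3), (13,G3,4), (16,G1,6.5), (16,G2,6.5), (16,G3,6.5), (16,G4,6.5), (20,G2,9.5), (20,G4,9.5), (21,G3,11), (22,G1,12), (25,G1,13.5), (25,G4,13.5), (26,G2,15), (27,G2,16)
Step 2: Sum ranks within each group.
R_1 = 32 (n_1 = 3)
R_2 = 50 (n_2 = 5)
R_3 = 21.5 (n_3 = 3)
R_4 = 32.5 (n_4 = 5)
Step 3: H = 12/(N(N+1)) * sum(R_i^2/n_i) - 3(N+1)
     = 12/(16*17) * (32^2/3 + 50^2/5 + 21.5^2/3 + 32.5^2/5) - 3*17
     = 0.044118 * 1206.67 - 51
     = 2.235294.
Step 4: Ties present; correction factor C = 1 - 72/(16^3 - 16) = 0.982353. Corrected H = 2.235294 / 0.982353 = 2.275449.
Step 5: Under H0, H ~ chi^2(3); p-value = 0.517241.
Step 6: alpha = 0.1. fail to reject H0.

H = 2.2754, df = 3, p = 0.517241, fail to reject H0.


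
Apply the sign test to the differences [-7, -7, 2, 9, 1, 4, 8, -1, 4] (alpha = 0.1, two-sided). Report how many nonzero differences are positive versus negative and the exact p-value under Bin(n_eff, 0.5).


Step 1: Discard zero differences. Original n = 9; n_eff = number of nonzero differences = 9.
Nonzero differences (with sign): -7, -7, +2, +9, +1, +4, +8, -1, +4
Step 2: Count signs: positive = 6, negative = 3.
Step 3: Under H0: P(positive) = 0.5, so the number of positives S ~ Bin(9, 0.5).
Step 4: Two-sided exact p-value = sum of Bin(9,0.5) probabilities at or below the observed probability = 0.507812.
Step 5: alpha = 0.1. fail to reject H0.

n_eff = 9, pos = 6, neg = 3, p = 0.507812, fail to reject H0.


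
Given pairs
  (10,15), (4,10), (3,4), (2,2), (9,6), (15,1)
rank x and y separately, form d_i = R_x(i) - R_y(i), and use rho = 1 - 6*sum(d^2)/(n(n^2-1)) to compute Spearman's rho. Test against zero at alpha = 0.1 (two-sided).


Step 1: Rank x and y separately (midranks; no ties here).
rank(x): 10->5, 4->3, 3->2, 2->1, 9->4, 15->6
rank(y): 15->6, 10->5, 4->3, 2->2, 6->4, 1->1
Step 2: d_i = R_x(i) - R_y(i); compute d_i^2.
  (5-6)^2=1, (3-5)^2=4, (2-3)^2=1, (1-2)^2=1, (4-4)^2=0, (6-1)^2=25
sum(d^2) = 32.
Step 3: rho = 1 - 6*32 / (6*(6^2 - 1)) = 1 - 192/210 = 0.085714.
Step 4: Under H0, t = rho * sqrt((n-2)/(1-rho^2)) = 0.1721 ~ t(4).
Step 5: Two-sided p-value from the t-distribution with 4 df = 0.871743.
Step 6: alpha = 0.1. fail to reject H0.

rho = 0.0857, p = 0.871743, fail to reject H0 at alpha = 0.1.


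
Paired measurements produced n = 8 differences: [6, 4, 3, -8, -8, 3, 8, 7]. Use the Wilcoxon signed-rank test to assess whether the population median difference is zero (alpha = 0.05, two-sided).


Step 1: Drop any zero differences (none here) and take |d_i|.
|d| = [6, 4, 3, 8, 8, 3, 8, 7]
Step 2: Midrank |d_i| (ties get averaged ranks).
ranks: |6|->4, |4|->3, |3|->1.5, |8|->7, |8|->7, |3|->1.5, |8|->7, |7|->5
Step 3: Attach original signs; sum ranks with positive sign and with negative sign.
W+ = 4 + 3 + 1.5 + 1.5 + 7 + 5 = 22
W- = 7 + 7 = 14
(Check: W+ + W- = 36 should equal n(n+1)/2 = 36.)
Step 4: Test statistic W = min(W+, W-) = 14.
Step 5: Ties in |d|, so use the tie-corrected normal approximation.
        E[W] = n(n+1)/4 = 8*9/4 = 18.
        Tie groups: |d|=3 (t=2), |d|=8 (t=3); sum(t^3 - t) = 30.
        Var[W] = n(n+1)(2n+1)/24 - sum(t^3-t)/48 = 1224/24 - 30/48 = 50.375.
        z = (W - E[W]) / sqrt(Var[W]) = (14 - 18) / 7.0975 = -0.5636.
        Two-sided p = 2*Phi(z) = 0.573043.
Step 6: alpha = 0.05. fail to reject H0.

W+ = 22, W- = 14, W = min = 14, p = 0.573043, fail to reject H0.


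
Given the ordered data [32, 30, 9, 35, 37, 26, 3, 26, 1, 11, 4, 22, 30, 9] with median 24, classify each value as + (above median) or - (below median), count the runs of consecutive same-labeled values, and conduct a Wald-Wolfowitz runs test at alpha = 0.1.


Step 1: Compute median = 24; label A = above, B = below.
Labels in order: AABAAABABBBBAB  (n_A = 7, n_B = 7)
Step 2: Count runs R = 8.
Step 3: Under H0 (random ordering), E[R] = 2*n_A*n_B/(n_A+n_B) + 1 = 2*7*7/14 + 1 = 8.0000.
        Var[R] = 2*n_A*n_B*(2*n_A*n_B - n_A - n_B) / ((n_A+n_B)^2 * (n_A+n_B-1)) = 8232/2548 = 3.2308.
        SD[R] = 1.7974.
Step 4: R = E[R], so z = 0 with no continuity correction.
Step 5: Two-sided p-value via normal approximation = 2*(1 - Phi(|z|)) = 1.000000.
Step 6: alpha = 0.1. fail to reject H0.

R = 8, z = 0.0000, p = 1.000000, fail to reject H0.


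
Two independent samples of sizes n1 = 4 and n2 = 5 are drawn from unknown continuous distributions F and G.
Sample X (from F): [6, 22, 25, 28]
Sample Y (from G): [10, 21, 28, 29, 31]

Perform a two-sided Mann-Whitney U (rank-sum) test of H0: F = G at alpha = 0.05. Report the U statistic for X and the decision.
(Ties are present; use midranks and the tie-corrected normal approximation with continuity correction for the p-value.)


Step 1: Combine and sort all 9 observations; assign midranks.
sorted (value, group): (6,X), (10,Y), (21,Y), (22,X), (25,X), (28,X), (28,Y), (29,Y), (31,Y)
ranks: 6->1, 10->2, 21->3, 22->4, 25->5, 28->6.5, 28->6.5, 29->8, 31->9
Step 2: Rank sum for X: R1 = 1 + 4 + 5 + 6.5 = 16.5.
Step 3: U_X = R1 - n1(n1+1)/2 = 16.5 - 4*5/2 = 16.5 - 10 = 6.5.
       U_Y = n1*n2 - U_X = 20 - 6.5 = 13.5.
Step 4: Ties are present, so use the tie-corrected normal approximation (with continuity correction) for the p-value.
Step 5: p-value = 0.460558; compare to alpha = 0.05. fail to reject H0.

U_X = 6.5, p = 0.460558, fail to reject H0 at alpha = 0.05.


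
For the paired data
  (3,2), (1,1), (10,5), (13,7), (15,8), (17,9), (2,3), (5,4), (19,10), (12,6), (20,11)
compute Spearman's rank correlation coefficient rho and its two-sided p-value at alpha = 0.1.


Step 1: Rank x and y separately (midranks; no ties here).
rank(x): 3->3, 1->1, 10->5, 13->7, 15->8, 17->9, 2->2, 5->4, 19->10, 12->6, 20->11
rank(y): 2->2, 1->1, 5->5, 7->7, 8->8, 9->9, 3->3, 4->4, 10->10, 6->6, 11->11
Step 2: d_i = R_x(i) - R_y(i); compute d_i^2.
  (3-2)^2=1, (1-1)^2=0, (5-5)^2=0, (7-7)^2=0, (8-8)^2=0, (9-9)^2=0, (2-3)^2=1, (4-4)^2=0, (10-10)^2=0, (6-6)^2=0, (11-11)^2=0
sum(d^2) = 2.
Step 3: rho = 1 - 6*2 / (11*(11^2 - 1)) = 1 - 12/1320 = 0.990909.
Step 4: Under H0, t = rho * sqrt((n-2)/(1-rho^2)) = 22.0966 ~ t(9).
Step 5: Two-sided p-value from the t-distribution with 9 df = 0.000000.
Step 6: alpha = 0.1. reject H0.

rho = 0.9909, p = 0.000000, reject H0 at alpha = 0.1.


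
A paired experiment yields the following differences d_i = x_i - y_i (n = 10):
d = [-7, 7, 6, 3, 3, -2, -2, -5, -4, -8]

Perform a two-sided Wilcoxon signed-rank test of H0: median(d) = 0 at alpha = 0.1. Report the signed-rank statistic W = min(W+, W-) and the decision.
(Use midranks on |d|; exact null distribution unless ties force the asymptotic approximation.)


Step 1: Drop any zero differences (none here) and take |d_i|.
|d| = [7, 7, 6, 3, 3, 2, 2, 5, 4, 8]
Step 2: Midrank |d_i| (ties get averaged ranks).
ranks: |7|->8.5, |7|->8.5, |6|->7, |3|->3.5, |3|->3.5, |2|->1.5, |2|->1.5, |5|->6, |4|->5, |8|->10
Step 3: Attach original signs; sum ranks with positive sign and with negative sign.
W+ = 8.5 + 7 + 3.5 + 3.5 = 22.5
W- = 8.5 + 1.5 + 1.5 + 6 + 5 + 10 = 32.5
(Check: W+ + W- = 55 should equal n(n+1)/2 = 55.)
Step 4: Test statistic W = min(W+, W-) = 22.5.
Step 5: Ties in |d|, so use the tie-corrected normal approximation.
        E[W] = n(n+1)/4 = 10*11/4 = 27.5.
        Tie groups: |d|=2 (t=2), |d|=3 (t=2), |d|=7 (t=2); sum(t^3 - t) = 18.
        Var[W] = n(n+1)(2n+1)/24 - sum(t^3-t)/48 = 2310/24 - 18/48 = 95.875.
        z = (W - E[W]) / sqrt(Var[W]) = (22.5 - 27.5) / 9.7916 = -0.5106.
        Two-sided p = 2*Phi(z) = 0.609601.
Step 6: alpha = 0.1. fail to reject H0.

W+ = 22.5, W- = 32.5, W = min = 22.5, p = 0.609601, fail to reject H0.


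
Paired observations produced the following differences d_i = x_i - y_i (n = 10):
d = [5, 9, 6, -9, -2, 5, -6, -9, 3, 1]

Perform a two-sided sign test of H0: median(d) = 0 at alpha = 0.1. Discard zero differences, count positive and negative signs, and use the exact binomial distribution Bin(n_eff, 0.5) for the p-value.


Step 1: Discard zero differences. Original n = 10; n_eff = number of nonzero differences = 10.
Nonzero differences (with sign): +5, +9, +6, -9, -2, +5, -6, -9, +3, +1
Step 2: Count signs: positive = 6, negative = 4.
Step 3: Under H0: P(positive) = 0.5, so the number of positives S ~ Bin(10, 0.5).
Step 4: Two-sided exact p-value = sum of Bin(10,0.5) probabilities at or below the observed probability = 0.753906.
Step 5: alpha = 0.1. fail to reject H0.

n_eff = 10, pos = 6, neg = 4, p = 0.753906, fail to reject H0.


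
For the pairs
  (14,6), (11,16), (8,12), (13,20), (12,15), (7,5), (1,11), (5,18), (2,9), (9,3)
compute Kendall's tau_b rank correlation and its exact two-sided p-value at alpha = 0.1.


Step 1: Enumerate the 45 unordered pairs (i,j) with i<j and classify each by sign(x_j-x_i) * sign(y_j-y_i).
  (1,2):dx=-3,dy=+10->D; (1,3):dx=-6,dy=+6->D; (1,4):dx=-1,dy=+14->D; (1,5):dx=-2,dy=+9->D
  (1,6):dx=-7,dy=-1->C; (1,7):dx=-13,dy=+5->D; (1,8):dx=-9,dy=+12->D; (1,9):dx=-12,dy=+3->D
  (1,10):dx=-5,dy=-3->C; (2,3):dx=-3,dy=-4->C; (2,4):dx=+2,dy=+4->C; (2,5):dx=+1,dy=-1->D
  (2,6):dx=-4,dy=-11->C; (2,7):dx=-10,dy=-5->C; (2,8):dx=-6,dy=+2->D; (2,9):dx=-9,dy=-7->C
  (2,10):dx=-2,dy=-13->C; (3,4):dx=+5,dy=+8->C; (3,5):dx=+4,dy=+3->C; (3,6):dx=-1,dy=-7->C
  (3,7):dx=-7,dy=-1->C; (3,8):dx=-3,dy=+6->D; (3,9):dx=-6,dy=-3->C; (3,10):dx=+1,dy=-9->D
  (4,5):dx=-1,dy=-5->C; (4,6):dx=-6,dy=-15->C; (4,7):dx=-12,dy=-9->C; (4,8):dx=-8,dy=-2->C
  (4,9):dx=-11,dy=-11->C; (4,10):dx=-4,dy=-17->C; (5,6):dx=-5,dy=-10->C; (5,7):dx=-11,dy=-4->C
  (5,8):dx=-7,dy=+3->D; (5,9):dx=-10,dy=-6->C; (5,10):dx=-3,dy=-12->C; (6,7):dx=-6,dy=+6->D
  (6,8):dx=-2,dy=+13->D; (6,9):dx=-5,dy=+4->D; (6,10):dx=+2,dy=-2->D; (7,8):dx=+4,dy=+7->C
  (7,9):dx=+1,dy=-2->D; (7,10):dx=+8,dy=-8->D; (8,9):dx=-3,dy=-9->C; (8,10):dx=+4,dy=-15->D
  (9,10):dx=+7,dy=-6->D
Step 2: C = 25, D = 20, total pairs = 45.
Step 3: tau = (C - D)/(n(n-1)/2) = (25 - 20)/45 = 0.111111.
Step 4: Exact two-sided p-value (enumerate n! = 3628800 permutations of y under H0): p = 0.727490.
Step 5: alpha = 0.1. fail to reject H0.

tau_b = 0.1111 (C=25, D=20), p = 0.727490, fail to reject H0.


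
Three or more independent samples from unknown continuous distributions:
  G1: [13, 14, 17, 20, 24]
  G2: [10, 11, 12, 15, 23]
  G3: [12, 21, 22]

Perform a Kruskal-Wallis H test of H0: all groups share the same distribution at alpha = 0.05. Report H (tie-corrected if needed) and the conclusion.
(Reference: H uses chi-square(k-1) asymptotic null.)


Step 1: Combine all N = 13 observations and assign midranks.
sorted (value, group, rank): (10,G2,1), (11,G2,2), (12,G2,3.5), (12,G3,3.5), (13,G1,5), (14,G1,6), (15,G2,7), (17,G1,8), (20,G1,9), (21,G3,10), (22,G3,11), (23,G2,12), (24,G1,13)
Step 2: Sum ranks within each group.
R_1 = 41 (n_1 = 5)
R_2 = 25.5 (n_2 = 5)
R_3 = 24.5 (n_3 = 3)
Step 3: H = 12/(N(N+1)) * sum(R_i^2/n_i) - 3(N+1)
     = 12/(13*14) * (41^2/5 + 25.5^2/5 + 24.5^2/3) - 3*14
     = 0.065934 * 666.333 - 42
     = 1.934066.
Step 4: Ties present; correction factor C = 1 - 6/(13^3 - 13) = 0.997253. Corrected H = 1.934066 / 0.997253 = 1.939394.
Step 5: Under H0, H ~ chi^2(2); p-value = 0.379198.
Step 6: alpha = 0.05. fail to reject H0.

H = 1.9394, df = 2, p = 0.379198, fail to reject H0.


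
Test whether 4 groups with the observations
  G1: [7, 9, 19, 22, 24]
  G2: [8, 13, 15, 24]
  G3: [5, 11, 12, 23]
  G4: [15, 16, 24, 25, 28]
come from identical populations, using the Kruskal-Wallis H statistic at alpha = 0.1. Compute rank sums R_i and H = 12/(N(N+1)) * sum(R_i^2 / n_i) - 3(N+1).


Step 1: Combine all N = 18 observations and assign midranks.
sorted (value, group, rank): (5,G3,1), (7,G1,2), (8,G2,3), (9,G1,4), (11,G3,5), (12,G3,6), (13,G2,7), (15,G2,8.5), (15,G4,8.5), (16,G4,10), (19,G1,11), (22,G1,12), (23,G3,13), (24,G1,15), (24,G2,15), (24,G4,15), (25,G4,17), (28,G4,18)
Step 2: Sum ranks within each group.
R_1 = 44 (n_1 = 5)
R_2 = 33.5 (n_2 = 4)
R_3 = 25 (n_3 = 4)
R_4 = 68.5 (n_4 = 5)
Step 3: H = 12/(N(N+1)) * sum(R_i^2/n_i) - 3(N+1)
     = 12/(18*19) * (44^2/5 + 33.5^2/4 + 25^2/4 + 68.5^2/5) - 3*19
     = 0.035088 * 1762.46 - 57
     = 4.840789.
Step 4: Ties present; correction factor C = 1 - 30/(18^3 - 18) = 0.994840. Corrected H = 4.840789 / 0.994840 = 4.865897.
Step 5: Under H0, H ~ chi^2(3); p-value = 0.181884.
Step 6: alpha = 0.1. fail to reject H0.

H = 4.8659, df = 3, p = 0.181884, fail to reject H0.


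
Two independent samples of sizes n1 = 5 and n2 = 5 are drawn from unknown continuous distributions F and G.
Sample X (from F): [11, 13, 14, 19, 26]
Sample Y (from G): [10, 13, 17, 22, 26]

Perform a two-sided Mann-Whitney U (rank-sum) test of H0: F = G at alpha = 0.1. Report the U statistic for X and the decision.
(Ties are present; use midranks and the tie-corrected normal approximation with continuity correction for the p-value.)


Step 1: Combine and sort all 10 observations; assign midranks.
sorted (value, group): (10,Y), (11,X), (13,X), (13,Y), (14,X), (17,Y), (19,X), (22,Y), (26,X), (26,Y)
ranks: 10->1, 11->2, 13->3.5, 13->3.5, 14->5, 17->6, 19->7, 22->8, 26->9.5, 26->9.5
Step 2: Rank sum for X: R1 = 2 + 3.5 + 5 + 7 + 9.5 = 27.
Step 3: U_X = R1 - n1(n1+1)/2 = 27 - 5*6/2 = 27 - 15 = 12.
       U_Y = n1*n2 - U_X = 25 - 12 = 13.
Step 4: Ties are present, so use the tie-corrected normal approximation (with continuity correction) for the p-value.
Step 5: p-value = 1.000000; compare to alpha = 0.1. fail to reject H0.

U_X = 12, p = 1.000000, fail to reject H0 at alpha = 0.1.


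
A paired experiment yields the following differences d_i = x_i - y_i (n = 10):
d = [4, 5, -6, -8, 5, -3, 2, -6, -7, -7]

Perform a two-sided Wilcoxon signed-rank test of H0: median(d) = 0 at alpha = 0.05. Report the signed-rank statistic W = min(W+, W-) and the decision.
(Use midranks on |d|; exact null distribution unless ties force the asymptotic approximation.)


Step 1: Drop any zero differences (none here) and take |d_i|.
|d| = [4, 5, 6, 8, 5, 3, 2, 6, 7, 7]
Step 2: Midrank |d_i| (ties get averaged ranks).
ranks: |4|->3, |5|->4.5, |6|->6.5, |8|->10, |5|->4.5, |3|->2, |2|->1, |6|->6.5, |7|->8.5, |7|->8.5
Step 3: Attach original signs; sum ranks with positive sign and with negative sign.
W+ = 3 + 4.5 + 4.5 + 1 = 13
W- = 6.5 + 10 + 2 + 6.5 + 8.5 + 8.5 = 42
(Check: W+ + W- = 55 should equal n(n+1)/2 = 55.)
Step 4: Test statistic W = min(W+, W-) = 13.
Step 5: Ties in |d|, so use the tie-corrected normal approximation.
        E[W] = n(n+1)/4 = 10*11/4 = 27.5.
        Tie groups: |d|=5 (t=2), |d|=6 (t=2), |d|=7 (t=2); sum(t^3 - t) = 18.
        Var[W] = n(n+1)(2n+1)/24 - sum(t^3-t)/48 = 2310/24 - 18/48 = 95.875.
        z = (W - E[W]) / sqrt(Var[W]) = (13 - 27.5) / 9.7916 = -1.4809.
        Two-sided p = 2*Phi(z) = 0.138643.
Step 6: alpha = 0.05. fail to reject H0.

W+ = 13, W- = 42, W = min = 13, p = 0.138643, fail to reject H0.


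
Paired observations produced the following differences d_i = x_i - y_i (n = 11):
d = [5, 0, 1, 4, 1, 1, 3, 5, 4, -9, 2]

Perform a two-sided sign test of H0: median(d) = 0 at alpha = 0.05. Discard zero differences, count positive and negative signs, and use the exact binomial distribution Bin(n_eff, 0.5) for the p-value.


Step 1: Discard zero differences. Original n = 11; n_eff = number of nonzero differences = 10.
Nonzero differences (with sign): +5, +1, +4, +1, +1, +3, +5, +4, -9, +2
Step 2: Count signs: positive = 9, negative = 1.
Step 3: Under H0: P(positive) = 0.5, so the number of positives S ~ Bin(10, 0.5).
Step 4: Two-sided exact p-value = sum of Bin(10,0.5) probabilities at or below the observed probability = 0.021484.
Step 5: alpha = 0.05. reject H0.

n_eff = 10, pos = 9, neg = 1, p = 0.021484, reject H0.


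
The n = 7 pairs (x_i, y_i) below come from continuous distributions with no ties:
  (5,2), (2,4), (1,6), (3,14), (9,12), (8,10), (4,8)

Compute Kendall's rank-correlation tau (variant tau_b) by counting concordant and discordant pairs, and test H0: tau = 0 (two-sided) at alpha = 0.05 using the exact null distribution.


Step 1: Enumerate the 21 unordered pairs (i,j) with i<j and classify each by sign(x_j-x_i) * sign(y_j-y_i).
  (1,2):dx=-3,dy=+2->D; (1,3):dx=-4,dy=+4->D; (1,4):dx=-2,dy=+12->D; (1,5):dx=+4,dy=+10->C
  (1,6):dx=+3,dy=+8->C; (1,7):dx=-1,dy=+6->D; (2,3):dx=-1,dy=+2->D; (2,4):dx=+1,dy=+10->C
  (2,5):dx=+7,dy=+8->C; (2,6):dx=+6,dy=+6->C; (2,7):dx=+2,dy=+4->C; (3,4):dx=+2,dy=+8->C
  (3,5):dx=+8,dy=+6->C; (3,6):dx=+7,dy=+4->C; (3,7):dx=+3,dy=+2->C; (4,5):dx=+6,dy=-2->D
  (4,6):dx=+5,dy=-4->D; (4,7):dx=+1,dy=-6->D; (5,6):dx=-1,dy=-2->C; (5,7):dx=-5,dy=-4->C
  (6,7):dx=-4,dy=-2->C
Step 2: C = 13, D = 8, total pairs = 21.
Step 3: tau = (C - D)/(n(n-1)/2) = (13 - 8)/21 = 0.238095.
Step 4: Exact two-sided p-value (enumerate n! = 5040 permutations of y under H0): p = 0.561905.
Step 5: alpha = 0.05. fail to reject H0.

tau_b = 0.2381 (C=13, D=8), p = 0.561905, fail to reject H0.


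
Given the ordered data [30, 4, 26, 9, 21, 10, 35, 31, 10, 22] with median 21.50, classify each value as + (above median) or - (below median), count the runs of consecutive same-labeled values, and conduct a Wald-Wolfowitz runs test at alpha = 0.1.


Step 1: Compute median = 21.50; label A = above, B = below.
Labels in order: ABABBBAABA  (n_A = 5, n_B = 5)
Step 2: Count runs R = 7.
Step 3: Under H0 (random ordering), E[R] = 2*n_A*n_B/(n_A+n_B) + 1 = 2*5*5/10 + 1 = 6.0000.
        Var[R] = 2*n_A*n_B*(2*n_A*n_B - n_A - n_B) / ((n_A+n_B)^2 * (n_A+n_B-1)) = 2000/900 = 2.2222.
        SD[R] = 1.4907.
Step 4: Continuity-corrected z = (R - 0.5 - E[R]) / SD[R] = (7 - 0.5 - 6.0000) / 1.4907 = 0.3354.
Step 5: Two-sided p-value via normal approximation = 2*(1 - Phi(|z|)) = 0.737316.
Step 6: alpha = 0.1. fail to reject H0.

R = 7, z = 0.3354, p = 0.737316, fail to reject H0.


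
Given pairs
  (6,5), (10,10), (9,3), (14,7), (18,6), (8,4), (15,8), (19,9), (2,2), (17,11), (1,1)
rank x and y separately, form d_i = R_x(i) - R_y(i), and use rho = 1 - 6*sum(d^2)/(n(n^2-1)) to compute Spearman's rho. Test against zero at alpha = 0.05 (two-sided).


Step 1: Rank x and y separately (midranks; no ties here).
rank(x): 6->3, 10->6, 9->5, 14->7, 18->10, 8->4, 15->8, 19->11, 2->2, 17->9, 1->1
rank(y): 5->5, 10->10, 3->3, 7->7, 6->6, 4->4, 8->8, 9->9, 2->2, 11->11, 1->1
Step 2: d_i = R_x(i) - R_y(i); compute d_i^2.
  (3-5)^2=4, (6-10)^2=16, (5-3)^2=4, (7-7)^2=0, (10-6)^2=16, (4-4)^2=0, (8-8)^2=0, (11-9)^2=4, (2-2)^2=0, (9-11)^2=4, (1-1)^2=0
sum(d^2) = 48.
Step 3: rho = 1 - 6*48 / (11*(11^2 - 1)) = 1 - 288/1320 = 0.781818.
Step 4: Under H0, t = rho * sqrt((n-2)/(1-rho^2)) = 3.7617 ~ t(9).
Step 5: Two-sided p-value from the t-distribution with 9 df = 0.004473.
Step 6: alpha = 0.05. reject H0.

rho = 0.7818, p = 0.004473, reject H0 at alpha = 0.05.


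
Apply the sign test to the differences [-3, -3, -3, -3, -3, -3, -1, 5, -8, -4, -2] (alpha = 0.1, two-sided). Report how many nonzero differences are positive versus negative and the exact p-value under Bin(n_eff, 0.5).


Step 1: Discard zero differences. Original n = 11; n_eff = number of nonzero differences = 11.
Nonzero differences (with sign): -3, -3, -3, -3, -3, -3, -1, +5, -8, -4, -2
Step 2: Count signs: positive = 1, negative = 10.
Step 3: Under H0: P(positive) = 0.5, so the number of positives S ~ Bin(11, 0.5).
Step 4: Two-sided exact p-value = sum of Bin(11,0.5) probabilities at or below the observed probability = 0.011719.
Step 5: alpha = 0.1. reject H0.

n_eff = 11, pos = 1, neg = 10, p = 0.011719, reject H0.


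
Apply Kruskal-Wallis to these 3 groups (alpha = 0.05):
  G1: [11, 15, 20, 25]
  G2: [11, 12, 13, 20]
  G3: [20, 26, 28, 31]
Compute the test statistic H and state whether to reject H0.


Step 1: Combine all N = 12 observations and assign midranks.
sorted (value, group, rank): (11,G1,1.5), (11,G2,1.5), (12,G2,3), (13,G2,4), (15,G1,5), (20,G1,7), (20,G2,7), (20,G3,7), (25,G1,9), (26,G3,10), (28,G3,11), (31,G3,12)
Step 2: Sum ranks within each group.
R_1 = 22.5 (n_1 = 4)
R_2 = 15.5 (n_2 = 4)
R_3 = 40 (n_3 = 4)
Step 3: H = 12/(N(N+1)) * sum(R_i^2/n_i) - 3(N+1)
     = 12/(12*13) * (22.5^2/4 + 15.5^2/4 + 40^2/4) - 3*13
     = 0.076923 * 586.625 - 39
     = 6.125000.
Step 4: Ties present; correction factor C = 1 - 30/(12^3 - 12) = 0.982517. Corrected H = 6.125000 / 0.982517 = 6.233986.
Step 5: Under H0, H ~ chi^2(2); p-value = 0.044290.
Step 6: alpha = 0.05. reject H0.

H = 6.2340, df = 2, p = 0.044290, reject H0.


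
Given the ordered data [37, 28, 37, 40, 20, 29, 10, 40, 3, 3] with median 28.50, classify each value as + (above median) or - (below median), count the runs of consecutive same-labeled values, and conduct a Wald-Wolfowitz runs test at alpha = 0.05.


Step 1: Compute median = 28.50; label A = above, B = below.
Labels in order: ABAABABABB  (n_A = 5, n_B = 5)
Step 2: Count runs R = 8.
Step 3: Under H0 (random ordering), E[R] = 2*n_A*n_B/(n_A+n_B) + 1 = 2*5*5/10 + 1 = 6.0000.
        Var[R] = 2*n_A*n_B*(2*n_A*n_B - n_A - n_B) / ((n_A+n_B)^2 * (n_A+n_B-1)) = 2000/900 = 2.2222.
        SD[R] = 1.4907.
Step 4: Continuity-corrected z = (R - 0.5 - E[R]) / SD[R] = (8 - 0.5 - 6.0000) / 1.4907 = 1.0062.
Step 5: Two-sided p-value via normal approximation = 2*(1 - Phi(|z|)) = 0.314305.
Step 6: alpha = 0.05. fail to reject H0.

R = 8, z = 1.0062, p = 0.314305, fail to reject H0.


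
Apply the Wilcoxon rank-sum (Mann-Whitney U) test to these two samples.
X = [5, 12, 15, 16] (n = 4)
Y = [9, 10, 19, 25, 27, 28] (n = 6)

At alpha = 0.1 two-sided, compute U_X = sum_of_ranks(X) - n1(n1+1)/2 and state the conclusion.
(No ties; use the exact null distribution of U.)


Step 1: Combine and sort all 10 observations; assign midranks.
sorted (value, group): (5,X), (9,Y), (10,Y), (12,X), (15,X), (16,X), (19,Y), (25,Y), (27,Y), (28,Y)
ranks: 5->1, 9->2, 10->3, 12->4, 15->5, 16->6, 19->7, 25->8, 27->9, 28->10
Step 2: Rank sum for X: R1 = 1 + 4 + 5 + 6 = 16.
Step 3: U_X = R1 - n1(n1+1)/2 = 16 - 4*5/2 = 16 - 10 = 6.
       U_Y = n1*n2 - U_X = 24 - 6 = 18.
Step 4: No ties, so the exact null distribution of U (based on enumerating the C(10,4) = 210 equally likely rank assignments) gives the two-sided p-value.
Step 5: p-value = 0.257143; compare to alpha = 0.1. fail to reject H0.

U_X = 6, p = 0.257143, fail to reject H0 at alpha = 0.1.


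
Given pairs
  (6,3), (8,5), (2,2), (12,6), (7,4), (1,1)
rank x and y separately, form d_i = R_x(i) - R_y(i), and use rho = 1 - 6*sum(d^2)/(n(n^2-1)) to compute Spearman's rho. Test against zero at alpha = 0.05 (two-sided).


Step 1: Rank x and y separately (midranks; no ties here).
rank(x): 6->3, 8->5, 2->2, 12->6, 7->4, 1->1
rank(y): 3->3, 5->5, 2->2, 6->6, 4->4, 1->1
Step 2: d_i = R_x(i) - R_y(i); compute d_i^2.
  (3-3)^2=0, (5-5)^2=0, (2-2)^2=0, (6-6)^2=0, (4-4)^2=0, (1-1)^2=0
sum(d^2) = 0.
Step 3: rho = 1 - 6*0 / (6*(6^2 - 1)) = 1 - 0/210 = 1.000000.
Step 5: Two-sided p-value from the t-distribution with 4 df = 0.000000.
Step 6: alpha = 0.05. reject H0.

rho = 1.0000, p = 0.000000, reject H0 at alpha = 0.05.


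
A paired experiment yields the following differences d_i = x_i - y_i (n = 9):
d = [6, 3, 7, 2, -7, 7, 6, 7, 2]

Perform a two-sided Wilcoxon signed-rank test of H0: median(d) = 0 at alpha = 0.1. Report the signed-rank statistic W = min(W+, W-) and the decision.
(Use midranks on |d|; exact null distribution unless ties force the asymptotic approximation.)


Step 1: Drop any zero differences (none here) and take |d_i|.
|d| = [6, 3, 7, 2, 7, 7, 6, 7, 2]
Step 2: Midrank |d_i| (ties get averaged ranks).
ranks: |6|->4.5, |3|->3, |7|->7.5, |2|->1.5, |7|->7.5, |7|->7.5, |6|->4.5, |7|->7.5, |2|->1.5
Step 3: Attach original signs; sum ranks with positive sign and with negative sign.
W+ = 4.5 + 3 + 7.5 + 1.5 + 7.5 + 4.5 + 7.5 + 1.5 = 37.5
W- = 7.5 = 7.5
(Check: W+ + W- = 45 should equal n(n+1)/2 = 45.)
Step 4: Test statistic W = min(W+, W-) = 7.5.
Step 5: Ties in |d|, so use the tie-corrected normal approximation.
        E[W] = n(n+1)/4 = 9*10/4 = 22.5.
        Tie groups: |d|=2 (t=2), |d|=6 (t=2), |d|=7 (t=4); sum(t^3 - t) = 72.
        Var[W] = n(n+1)(2n+1)/24 - sum(t^3-t)/48 = 1710/24 - 72/48 = 69.75.
        z = (W - E[W]) / sqrt(Var[W]) = (7.5 - 22.5) / 8.3516 = -1.7961.
        Two-sided p = 2*Phi(z) = 0.072486.
Step 6: alpha = 0.1. reject H0.

W+ = 37.5, W- = 7.5, W = min = 7.5, p = 0.072486, reject H0.


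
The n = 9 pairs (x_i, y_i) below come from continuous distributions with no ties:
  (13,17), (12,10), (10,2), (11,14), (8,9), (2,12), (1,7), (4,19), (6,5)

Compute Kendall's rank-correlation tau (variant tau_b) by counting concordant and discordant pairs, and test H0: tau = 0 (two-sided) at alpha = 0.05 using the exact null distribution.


Step 1: Enumerate the 36 unordered pairs (i,j) with i<j and classify each by sign(x_j-x_i) * sign(y_j-y_i).
  (1,2):dx=-1,dy=-7->C; (1,3):dx=-3,dy=-15->C; (1,4):dx=-2,dy=-3->C; (1,5):dx=-5,dy=-8->C
  (1,6):dx=-11,dy=-5->C; (1,7):dx=-12,dy=-10->C; (1,8):dx=-9,dy=+2->D; (1,9):dx=-7,dy=-12->C
  (2,3):dx=-2,dy=-8->C; (2,4):dx=-1,dy=+4->D; (2,5):dx=-4,dy=-1->C; (2,6):dx=-10,dy=+2->D
  (2,7):dx=-11,dy=-3->C; (2,8):dx=-8,dy=+9->D; (2,9):dx=-6,dy=-5->C; (3,4):dx=+1,dy=+12->C
  (3,5):dx=-2,dy=+7->D; (3,6):dx=-8,dy=+10->D; (3,7):dx=-9,dy=+5->D; (3,8):dx=-6,dy=+17->D
  (3,9):dx=-4,dy=+3->D; (4,5):dx=-3,dy=-5->C; (4,6):dx=-9,dy=-2->C; (4,7):dx=-10,dy=-7->C
  (4,8):dx=-7,dy=+5->D; (4,9):dx=-5,dy=-9->C; (5,6):dx=-6,dy=+3->D; (5,7):dx=-7,dy=-2->C
  (5,8):dx=-4,dy=+10->D; (5,9):dx=-2,dy=-4->C; (6,7):dx=-1,dy=-5->C; (6,8):dx=+2,dy=+7->C
  (6,9):dx=+4,dy=-7->D; (7,8):dx=+3,dy=+12->C; (7,9):dx=+5,dy=-2->D; (8,9):dx=+2,dy=-14->D
Step 2: C = 21, D = 15, total pairs = 36.
Step 3: tau = (C - D)/(n(n-1)/2) = (21 - 15)/36 = 0.166667.
Step 4: Exact two-sided p-value (enumerate n! = 362880 permutations of y under H0): p = 0.612202.
Step 5: alpha = 0.05. fail to reject H0.

tau_b = 0.1667 (C=21, D=15), p = 0.612202, fail to reject H0.


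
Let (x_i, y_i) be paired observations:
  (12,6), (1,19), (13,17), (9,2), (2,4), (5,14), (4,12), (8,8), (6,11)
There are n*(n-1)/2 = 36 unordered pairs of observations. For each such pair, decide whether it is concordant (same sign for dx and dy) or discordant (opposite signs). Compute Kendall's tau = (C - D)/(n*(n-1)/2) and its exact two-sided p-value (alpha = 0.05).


Step 1: Enumerate the 36 unordered pairs (i,j) with i<j and classify each by sign(x_j-x_i) * sign(y_j-y_i).
  (1,2):dx=-11,dy=+13->D; (1,3):dx=+1,dy=+11->C; (1,4):dx=-3,dy=-4->C; (1,5):dx=-10,dy=-2->C
  (1,6):dx=-7,dy=+8->D; (1,7):dx=-8,dy=+6->D; (1,8):dx=-4,dy=+2->D; (1,9):dx=-6,dy=+5->D
  (2,3):dx=+12,dy=-2->D; (2,4):dx=+8,dy=-17->D; (2,5):dx=+1,dy=-15->D; (2,6):dx=+4,dy=-5->D
  (2,7):dx=+3,dy=-7->D; (2,8):dx=+7,dy=-11->D; (2,9):dx=+5,dy=-8->D; (3,4):dx=-4,dy=-15->C
  (3,5):dx=-11,dy=-13->C; (3,6):dx=-8,dy=-3->C; (3,7):dx=-9,dy=-5->C; (3,8):dx=-5,dy=-9->C
  (3,9):dx=-7,dy=-6->C; (4,5):dx=-7,dy=+2->D; (4,6):dx=-4,dy=+12->D; (4,7):dx=-5,dy=+10->D
  (4,8):dx=-1,dy=+6->D; (4,9):dx=-3,dy=+9->D; (5,6):dx=+3,dy=+10->C; (5,7):dx=+2,dy=+8->C
  (5,8):dx=+6,dy=+4->C; (5,9):dx=+4,dy=+7->C; (6,7):dx=-1,dy=-2->C; (6,8):dx=+3,dy=-6->D
  (6,9):dx=+1,dy=-3->D; (7,8):dx=+4,dy=-4->D; (7,9):dx=+2,dy=-1->D; (8,9):dx=-2,dy=+3->D
Step 2: C = 14, D = 22, total pairs = 36.
Step 3: tau = (C - D)/(n(n-1)/2) = (14 - 22)/36 = -0.222222.
Step 4: Exact two-sided p-value (enumerate n! = 362880 permutations of y under H0): p = 0.476709.
Step 5: alpha = 0.05. fail to reject H0.

tau_b = -0.2222 (C=14, D=22), p = 0.476709, fail to reject H0.


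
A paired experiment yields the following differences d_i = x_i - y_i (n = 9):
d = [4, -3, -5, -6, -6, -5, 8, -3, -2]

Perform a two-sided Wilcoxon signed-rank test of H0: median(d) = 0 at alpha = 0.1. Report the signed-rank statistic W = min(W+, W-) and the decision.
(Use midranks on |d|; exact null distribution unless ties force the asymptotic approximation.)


Step 1: Drop any zero differences (none here) and take |d_i|.
|d| = [4, 3, 5, 6, 6, 5, 8, 3, 2]
Step 2: Midrank |d_i| (ties get averaged ranks).
ranks: |4|->4, |3|->2.5, |5|->5.5, |6|->7.5, |6|->7.5, |5|->5.5, |8|->9, |3|->2.5, |2|->1
Step 3: Attach original signs; sum ranks with positive sign and with negative sign.
W+ = 4 + 9 = 13
W- = 2.5 + 5.5 + 7.5 + 7.5 + 5.5 + 2.5 + 1 = 32
(Check: W+ + W- = 45 should equal n(n+1)/2 = 45.)
Step 4: Test statistic W = min(W+, W-) = 13.
Step 5: Ties in |d|, so use the tie-corrected normal approximation.
        E[W] = n(n+1)/4 = 9*10/4 = 22.5.
        Tie groups: |d|=3 (t=2), |d|=5 (t=2), |d|=6 (t=2); sum(t^3 - t) = 18.
        Var[W] = n(n+1)(2n+1)/24 - sum(t^3-t)/48 = 1710/24 - 18/48 = 70.875.
        z = (W - E[W]) / sqrt(Var[W]) = (13 - 22.5) / 8.4187 = -1.1284.
        Two-sided p = 2*Phi(z) = 0.259136.
Step 6: alpha = 0.1. fail to reject H0.

W+ = 13, W- = 32, W = min = 13, p = 0.259136, fail to reject H0.


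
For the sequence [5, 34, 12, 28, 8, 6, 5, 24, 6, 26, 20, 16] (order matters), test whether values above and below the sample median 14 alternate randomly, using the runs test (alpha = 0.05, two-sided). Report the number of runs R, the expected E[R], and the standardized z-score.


Step 1: Compute median = 14; label A = above, B = below.
Labels in order: BABABBBABAAA  (n_A = 6, n_B = 6)
Step 2: Count runs R = 8.
Step 3: Under H0 (random ordering), E[R] = 2*n_A*n_B/(n_A+n_B) + 1 = 2*6*6/12 + 1 = 7.0000.
        Var[R] = 2*n_A*n_B*(2*n_A*n_B - n_A - n_B) / ((n_A+n_B)^2 * (n_A+n_B-1)) = 4320/1584 = 2.7273.
        SD[R] = 1.6514.
Step 4: Continuity-corrected z = (R - 0.5 - E[R]) / SD[R] = (8 - 0.5 - 7.0000) / 1.6514 = 0.3028.
Step 5: Two-sided p-value via normal approximation = 2*(1 - Phi(|z|)) = 0.762069.
Step 6: alpha = 0.05. fail to reject H0.

R = 8, z = 0.3028, p = 0.762069, fail to reject H0.


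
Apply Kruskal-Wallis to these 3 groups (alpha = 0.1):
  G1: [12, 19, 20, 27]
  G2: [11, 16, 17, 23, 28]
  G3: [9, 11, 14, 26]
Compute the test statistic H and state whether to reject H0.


Step 1: Combine all N = 13 observations and assign midranks.
sorted (value, group, rank): (9,G3,1), (11,G2,2.5), (11,G3,2.5), (12,G1,4), (14,G3,5), (16,G2,6), (17,G2,7), (19,G1,8), (20,G1,9), (23,G2,10), (26,G3,11), (27,G1,12), (28,G2,13)
Step 2: Sum ranks within each group.
R_1 = 33 (n_1 = 4)
R_2 = 38.5 (n_2 = 5)
R_3 = 19.5 (n_3 = 4)
Step 3: H = 12/(N(N+1)) * sum(R_i^2/n_i) - 3(N+1)
     = 12/(13*14) * (33^2/4 + 38.5^2/5 + 19.5^2/4) - 3*14
     = 0.065934 * 663.763 - 42
     = 1.764560.
Step 4: Ties present; correction factor C = 1 - 6/(13^3 - 13) = 0.997253. Corrected H = 1.764560 / 0.997253 = 1.769421.
Step 5: Under H0, H ~ chi^2(2); p-value = 0.412834.
Step 6: alpha = 0.1. fail to reject H0.

H = 1.7694, df = 2, p = 0.412834, fail to reject H0.


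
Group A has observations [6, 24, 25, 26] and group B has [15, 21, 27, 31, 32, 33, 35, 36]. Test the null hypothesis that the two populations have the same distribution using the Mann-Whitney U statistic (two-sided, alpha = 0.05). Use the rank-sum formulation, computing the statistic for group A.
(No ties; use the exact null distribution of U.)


Step 1: Combine and sort all 12 observations; assign midranks.
sorted (value, group): (6,X), (15,Y), (21,Y), (24,X), (25,X), (26,X), (27,Y), (31,Y), (32,Y), (33,Y), (35,Y), (36,Y)
ranks: 6->1, 15->2, 21->3, 24->4, 25->5, 26->6, 27->7, 31->8, 32->9, 33->10, 35->11, 36->12
Step 2: Rank sum for X: R1 = 1 + 4 + 5 + 6 = 16.
Step 3: U_X = R1 - n1(n1+1)/2 = 16 - 4*5/2 = 16 - 10 = 6.
       U_Y = n1*n2 - U_X = 32 - 6 = 26.
Step 4: No ties, so the exact null distribution of U (based on enumerating the C(12,4) = 495 equally likely rank assignments) gives the two-sided p-value.
Step 5: p-value = 0.109091; compare to alpha = 0.05. fail to reject H0.

U_X = 6, p = 0.109091, fail to reject H0 at alpha = 0.05.


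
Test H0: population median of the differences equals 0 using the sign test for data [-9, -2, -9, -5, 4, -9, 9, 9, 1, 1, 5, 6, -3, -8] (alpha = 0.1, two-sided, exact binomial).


Step 1: Discard zero differences. Original n = 14; n_eff = number of nonzero differences = 14.
Nonzero differences (with sign): -9, -2, -9, -5, +4, -9, +9, +9, +1, +1, +5, +6, -3, -8
Step 2: Count signs: positive = 7, negative = 7.
Step 3: Under H0: P(positive) = 0.5, so the number of positives S ~ Bin(14, 0.5).
Step 4: Two-sided exact p-value = sum of Bin(14,0.5) probabilities at or below the observed probability = 1.000000.
Step 5: alpha = 0.1. fail to reject H0.

n_eff = 14, pos = 7, neg = 7, p = 1.000000, fail to reject H0.
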